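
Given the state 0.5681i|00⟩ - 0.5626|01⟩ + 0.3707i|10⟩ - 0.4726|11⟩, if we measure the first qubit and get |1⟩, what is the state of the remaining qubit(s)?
0.6172i|0⟩ - 0.7868|1⟩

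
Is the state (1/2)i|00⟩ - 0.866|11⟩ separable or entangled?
Entangled

Writing the state as a|00⟩ + b|01⟩ + c|10⟩ + d|11⟩, it is a product state iff ad − bc = 0.
Here (a, b, c, d) = ((1/2)i, 0, 0, -0.866): ad − bc = ((1/2)i)(-0.866) − (0)(0) = -0.433i ≠ 0, so the state is entangled.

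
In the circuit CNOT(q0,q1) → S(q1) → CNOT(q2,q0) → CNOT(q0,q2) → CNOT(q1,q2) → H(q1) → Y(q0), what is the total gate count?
7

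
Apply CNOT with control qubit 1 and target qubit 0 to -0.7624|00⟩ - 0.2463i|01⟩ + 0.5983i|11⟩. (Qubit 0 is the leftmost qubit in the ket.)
-0.7624|00⟩ + 0.5983i|01⟩ - 0.2463i|11⟩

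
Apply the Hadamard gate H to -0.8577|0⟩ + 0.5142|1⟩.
-0.2429|0⟩ - 0.9701|1⟩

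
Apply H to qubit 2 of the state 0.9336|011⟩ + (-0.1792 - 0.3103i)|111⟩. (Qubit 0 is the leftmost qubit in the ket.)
0.6602|010⟩ - 0.6602|011⟩ + (-0.1267 - 0.2194i)|110⟩ + (0.1267 + 0.2194i)|111⟩

H on qubit 2 mixes each pair of kets that differ only in qubit 2: amplitudes (a, b) of (|…0…⟩, |…1…⟩) become ((a + b)/√2, (a − b)/√2). Kets absent from the input have amplitude 0.
(|010⟩, |011⟩): (a, b) = (0, 0.9336) → (0.6602, -0.6602)
(|110⟩, |111⟩): (a, b) = (0, (-0.1792 - 0.3103i)) → ((-0.1267 - 0.2194i), (0.1267 + 0.2194i))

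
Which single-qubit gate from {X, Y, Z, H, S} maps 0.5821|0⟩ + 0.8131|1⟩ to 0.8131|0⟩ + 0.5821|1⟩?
X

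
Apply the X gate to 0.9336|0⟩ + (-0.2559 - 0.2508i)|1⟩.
(-0.2559 - 0.2508i)|0⟩ + 0.9336|1⟩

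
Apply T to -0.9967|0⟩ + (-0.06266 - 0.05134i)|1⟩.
-0.9967|0⟩ + (-0.008004 - 0.08061i)|1⟩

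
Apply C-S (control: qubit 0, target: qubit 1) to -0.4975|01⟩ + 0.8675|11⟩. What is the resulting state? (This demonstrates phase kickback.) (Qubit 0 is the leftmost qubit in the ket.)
-0.4975|01⟩ + 0.8675i|11⟩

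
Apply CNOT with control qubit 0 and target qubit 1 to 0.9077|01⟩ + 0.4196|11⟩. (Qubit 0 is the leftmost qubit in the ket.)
0.9077|01⟩ + 0.4196|10⟩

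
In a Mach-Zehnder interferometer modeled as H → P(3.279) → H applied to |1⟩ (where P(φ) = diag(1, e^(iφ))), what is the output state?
(0.9953 + 0.06849i)|0⟩ + (0.004713 - 0.06849i)|1⟩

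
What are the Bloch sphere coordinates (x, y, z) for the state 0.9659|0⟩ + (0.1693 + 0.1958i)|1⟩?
(0.3271, 0.3782, 0.866)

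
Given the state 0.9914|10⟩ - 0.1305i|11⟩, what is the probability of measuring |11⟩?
0.01703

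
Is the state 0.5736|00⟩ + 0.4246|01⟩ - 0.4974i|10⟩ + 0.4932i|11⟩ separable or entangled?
Entangled

Writing the state as a|00⟩ + b|01⟩ + c|10⟩ + d|11⟩, it is a product state iff ad − bc = 0.
Here (a, b, c, d) = (0.5736, 0.4246, -0.4974i, 0.4932i): ad − bc = (0.5736)(0.4932i) − (0.4246)(-0.4974i) = 0.4941i ≠ 0, so the state is entangled.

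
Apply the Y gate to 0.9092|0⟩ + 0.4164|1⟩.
-0.4164i|0⟩ + 0.9092i|1⟩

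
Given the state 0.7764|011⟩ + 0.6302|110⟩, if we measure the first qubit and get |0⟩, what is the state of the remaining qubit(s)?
|11⟩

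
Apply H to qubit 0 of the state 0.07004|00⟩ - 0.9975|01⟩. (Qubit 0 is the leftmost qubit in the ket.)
0.04953|00⟩ - 0.7053|01⟩ + 0.04953|10⟩ - 0.7053|11⟩

H on qubit 0 mixes each pair of kets that differ only in qubit 0: amplitudes (a, b) of (|…0…⟩, |…1…⟩) become ((a + b)/√2, (a − b)/√2). Kets absent from the input have amplitude 0.
(|00⟩, |10⟩): (a, b) = (0.07004, 0) → (0.04953, 0.04953)
(|01⟩, |11⟩): (a, b) = (-0.9975, 0) → (-0.7053, -0.7053)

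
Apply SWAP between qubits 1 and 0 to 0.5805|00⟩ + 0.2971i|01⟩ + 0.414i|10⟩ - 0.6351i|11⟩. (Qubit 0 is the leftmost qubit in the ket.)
0.5805|00⟩ + 0.414i|01⟩ + 0.2971i|10⟩ - 0.6351i|11⟩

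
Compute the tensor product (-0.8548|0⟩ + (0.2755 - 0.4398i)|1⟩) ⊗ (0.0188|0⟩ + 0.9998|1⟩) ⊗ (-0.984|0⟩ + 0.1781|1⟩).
0.01581|000⟩ - 0.002862|001⟩ + 0.841|010⟩ - 0.1522|011⟩ + (-0.005097 + 0.008136i)|100⟩ + (0.0009225 - 0.001473i)|101⟩ + (-0.271 + 0.4327i)|110⟩ + (0.04906 - 0.07831i)|111⟩

amp(|b₁b₂…⟩) = product of the factor amplitudes for bits b₁, b₂, …; only kets whose every factor amplitude is nonzero survive.
|000⟩: (-0.8548)(0.0188)(-0.984) = 0.01581
|001⟩: (-0.8548)(0.0188)(0.1781) = -0.002862
|010⟩: (-0.8548)(0.9998)(-0.984) = 0.841
|011⟩: (-0.8548)(0.9998)(0.1781) = -0.1522
|100⟩: (0.2755 - 0.4398i)(0.0188)(-0.984) = (-0.005097 + 0.008136i)
|101⟩: (0.2755 - 0.4398i)(0.0188)(0.1781) = (0.0009225 - 0.001473i)
|110⟩: (0.2755 - 0.4398i)(0.9998)(-0.984) = (-0.271 + 0.4327i)
|111⟩: (0.2755 - 0.4398i)(0.9998)(0.1781) = (0.04906 - 0.07831i)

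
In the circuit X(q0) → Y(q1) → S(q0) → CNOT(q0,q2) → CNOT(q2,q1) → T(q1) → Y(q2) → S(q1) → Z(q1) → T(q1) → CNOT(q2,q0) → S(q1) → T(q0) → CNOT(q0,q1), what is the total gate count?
14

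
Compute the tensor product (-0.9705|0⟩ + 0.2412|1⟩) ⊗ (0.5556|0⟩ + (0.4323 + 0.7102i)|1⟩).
-0.5392|00⟩ + (-0.4195 - 0.6892i)|01⟩ + 0.134|10⟩ + (0.1043 + 0.1713i)|11⟩

amp(|b₁b₂…⟩) = product of the factor amplitudes for bits b₁, b₂, …; only kets whose every factor amplitude is nonzero survive.
|00⟩: (-0.9705)(0.5556) = -0.5392
|01⟩: (-0.9705)(0.4323 + 0.7102i) = (-0.4195 - 0.6892i)
|10⟩: (0.2412)(0.5556) = 0.134
|11⟩: (0.2412)(0.4323 + 0.7102i) = (0.1043 + 0.1713i)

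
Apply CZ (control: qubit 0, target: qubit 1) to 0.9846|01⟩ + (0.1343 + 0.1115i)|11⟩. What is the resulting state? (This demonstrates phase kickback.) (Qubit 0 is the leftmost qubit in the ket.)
0.9846|01⟩ + (-0.1343 - 0.1115i)|11⟩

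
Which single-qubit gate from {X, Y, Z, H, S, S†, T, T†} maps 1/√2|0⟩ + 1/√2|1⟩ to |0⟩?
H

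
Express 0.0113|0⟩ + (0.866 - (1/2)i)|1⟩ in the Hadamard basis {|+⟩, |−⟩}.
(0.6203 - (1/√8)i)|+⟩ + (-0.6044 + (1/√8)i)|−⟩

With |ψ⟩ = α|0⟩ + β|1⟩, the Hadamard-basis coefficients are ⟨+|ψ⟩ = (α + β)/√2 and ⟨−|ψ⟩ = (α − β)/√2.
Here α = 0.0113, β = (0.866 - (1/2)i): (α + β)/√2 = (0.6203 - (1/√8)i), (α − β)/√2 = (-0.6044 + (1/√8)i).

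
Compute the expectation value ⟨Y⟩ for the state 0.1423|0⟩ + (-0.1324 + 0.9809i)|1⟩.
0.2792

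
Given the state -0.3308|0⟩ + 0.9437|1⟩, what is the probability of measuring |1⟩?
0.8906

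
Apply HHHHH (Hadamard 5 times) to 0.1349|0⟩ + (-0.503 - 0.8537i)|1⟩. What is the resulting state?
(-0.2603 - 0.6037i)|0⟩ + (0.4511 + 0.6037i)|1⟩

H² = I, so H^5 = H: a single Hadamard. With (a, b) = (0.1349, (-0.503 - 0.8537i)), H gives ((a + b)/√2, (a − b)/√2) = ((-0.2603 - 0.6037i), (0.4511 + 0.6037i)).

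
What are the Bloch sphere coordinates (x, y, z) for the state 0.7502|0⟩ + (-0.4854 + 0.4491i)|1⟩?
(-0.7283, 0.6738, 0.1255)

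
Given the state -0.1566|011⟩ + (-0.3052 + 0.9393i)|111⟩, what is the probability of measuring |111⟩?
0.9754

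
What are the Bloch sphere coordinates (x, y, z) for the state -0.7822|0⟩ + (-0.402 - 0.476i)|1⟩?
(0.6289, 0.7447, 0.2237)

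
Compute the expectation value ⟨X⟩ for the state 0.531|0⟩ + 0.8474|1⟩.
0.8999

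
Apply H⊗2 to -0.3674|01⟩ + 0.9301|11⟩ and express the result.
0.2814|00⟩ - 0.2814|01⟩ - 0.6488|10⟩ + 0.6488|11⟩

H⊗2 gives amp(|y⟩) = (1/2) Σ_x (−1)^(x·y) amp(|x⟩), where x·y is the number of positions in which both x and y have a 1.
|00⟩: (-0.3674 + 0.9301)/2 = 0.2814
|01⟩: (0.3674 - 0.9301)/2 = -0.2814
|10⟩: (-0.3674 - 0.9301)/2 = -0.6488
|11⟩: (0.3674 + 0.9301)/2 = 0.6488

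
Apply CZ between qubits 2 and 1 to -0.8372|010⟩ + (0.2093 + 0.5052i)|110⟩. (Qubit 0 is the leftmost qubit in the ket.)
-0.8372|010⟩ + (0.2093 + 0.5052i)|110⟩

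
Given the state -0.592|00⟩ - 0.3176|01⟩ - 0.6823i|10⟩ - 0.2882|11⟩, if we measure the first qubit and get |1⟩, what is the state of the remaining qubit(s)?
-0.9212i|0⟩ - 0.3891|1⟩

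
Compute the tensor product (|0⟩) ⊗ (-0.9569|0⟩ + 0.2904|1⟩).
-0.9569|00⟩ + 0.2904|01⟩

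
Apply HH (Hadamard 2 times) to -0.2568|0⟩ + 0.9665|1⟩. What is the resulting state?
-0.2568|0⟩ + 0.9665|1⟩

H² = I, so an even number of Hadamards cancels: H^2 = I and the state is unchanged.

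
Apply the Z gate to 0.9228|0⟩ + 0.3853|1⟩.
0.9228|0⟩ - 0.3853|1⟩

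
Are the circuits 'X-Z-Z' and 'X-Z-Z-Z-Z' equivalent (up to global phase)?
Yes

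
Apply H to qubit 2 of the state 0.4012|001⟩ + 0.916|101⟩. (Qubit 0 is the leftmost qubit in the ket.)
0.2837|000⟩ - 0.2837|001⟩ + 0.6477|100⟩ - 0.6477|101⟩

H on qubit 2 mixes each pair of kets that differ only in qubit 2: amplitudes (a, b) of (|…0…⟩, |…1…⟩) become ((a + b)/√2, (a − b)/√2). Kets absent from the input have amplitude 0.
(|000⟩, |001⟩): (a, b) = (0, 0.4012) → (0.2837, -0.2837)
(|100⟩, |101⟩): (a, b) = (0, 0.916) → (0.6477, -0.6477)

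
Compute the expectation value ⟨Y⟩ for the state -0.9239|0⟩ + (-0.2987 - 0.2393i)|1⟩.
0.4422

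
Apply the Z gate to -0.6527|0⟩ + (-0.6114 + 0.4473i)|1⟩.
-0.6527|0⟩ + (0.6114 - 0.4473i)|1⟩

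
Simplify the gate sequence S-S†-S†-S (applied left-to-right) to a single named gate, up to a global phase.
I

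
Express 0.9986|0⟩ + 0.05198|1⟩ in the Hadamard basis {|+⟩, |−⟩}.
0.7429|+⟩ + 0.6694|−⟩

With |ψ⟩ = α|0⟩ + β|1⟩, the Hadamard-basis coefficients are ⟨+|ψ⟩ = (α + β)/√2 and ⟨−|ψ⟩ = (α − β)/√2.
Here α = 0.9986, β = 0.05198: (α + β)/√2 = 0.7429, (α − β)/√2 = 0.6694.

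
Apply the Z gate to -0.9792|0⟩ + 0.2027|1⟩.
-0.9792|0⟩ - 0.2027|1⟩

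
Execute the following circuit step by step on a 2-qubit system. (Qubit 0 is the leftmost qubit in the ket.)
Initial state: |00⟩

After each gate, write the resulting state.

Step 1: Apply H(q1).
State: 1/√2|00⟩ + 1/√2|01⟩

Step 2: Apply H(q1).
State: |00⟩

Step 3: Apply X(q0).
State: |10⟩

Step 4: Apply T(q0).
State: (1/√2 + (1/√2)i)|10⟩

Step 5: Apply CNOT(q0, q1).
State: (1/√2 + (1/√2)i)|11⟩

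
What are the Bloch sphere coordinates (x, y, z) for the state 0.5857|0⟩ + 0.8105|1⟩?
(0.9494, 0, -0.3139)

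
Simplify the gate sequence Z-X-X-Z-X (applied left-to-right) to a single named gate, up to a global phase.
X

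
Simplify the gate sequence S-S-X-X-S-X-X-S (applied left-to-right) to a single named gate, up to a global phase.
I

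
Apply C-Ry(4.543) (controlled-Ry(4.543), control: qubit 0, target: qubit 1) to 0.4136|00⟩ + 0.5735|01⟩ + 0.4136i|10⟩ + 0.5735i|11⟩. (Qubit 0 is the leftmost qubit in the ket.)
0.4136|00⟩ + 0.5735|01⟩ - 0.705i|10⟩ - 0.05362i|11⟩

C-Ry(4.543) leaves the control-|0⟩ kets |00⟩, |01⟩ unchanged and applies Ry(4.543) to qubit 1 on the control-|1⟩ pair (|10⟩, |11⟩).
Ry(4.543) = [[cos(θ/2), −sin(θ/2)], [sin(θ/2), cos(θ/2)]]; θ = 4.543, cos(θ/2) ≈ -0.644756, sin(θ/2) ≈ 0.764389.
With a = amp(|10⟩) = 0.4136i and b = amp(|11⟩) = 0.5735i:
new amp(|10⟩) = (-0.644756)·a + (-0.764389)·b = -0.705i
new amp(|11⟩) = (0.764389)·a + (-0.644756)·b = -0.05362i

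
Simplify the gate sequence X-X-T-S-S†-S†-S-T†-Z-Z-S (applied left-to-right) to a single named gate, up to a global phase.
S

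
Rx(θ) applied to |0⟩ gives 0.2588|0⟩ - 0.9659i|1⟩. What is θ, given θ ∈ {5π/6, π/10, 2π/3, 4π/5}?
5π/6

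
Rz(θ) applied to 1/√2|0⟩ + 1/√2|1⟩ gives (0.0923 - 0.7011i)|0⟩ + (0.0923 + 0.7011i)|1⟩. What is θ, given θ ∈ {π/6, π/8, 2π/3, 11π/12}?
11π/12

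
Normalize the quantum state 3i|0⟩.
i|0⟩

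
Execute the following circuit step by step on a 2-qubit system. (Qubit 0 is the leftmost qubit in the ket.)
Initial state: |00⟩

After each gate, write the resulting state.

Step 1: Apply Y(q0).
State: i|10⟩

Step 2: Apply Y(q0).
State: |00⟩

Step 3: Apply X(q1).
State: |01⟩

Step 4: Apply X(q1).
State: |00⟩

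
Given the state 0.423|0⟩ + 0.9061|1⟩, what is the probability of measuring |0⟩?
0.1789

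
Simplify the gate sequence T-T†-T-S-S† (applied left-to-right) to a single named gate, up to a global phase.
T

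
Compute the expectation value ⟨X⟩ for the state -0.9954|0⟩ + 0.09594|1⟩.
-0.191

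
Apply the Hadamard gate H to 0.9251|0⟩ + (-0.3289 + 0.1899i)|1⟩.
(0.4216 + 0.1343i)|0⟩ + (0.8867 - 0.1343i)|1⟩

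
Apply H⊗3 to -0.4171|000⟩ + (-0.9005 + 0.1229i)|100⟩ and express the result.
(-0.4658 + 0.04345i)|000⟩ + (-0.4658 + 0.04345i)|001⟩ + (-0.4658 + 0.04345i)|010⟩ + (-0.4658 + 0.04345i)|011⟩ + (0.1709 - 0.04345i)|100⟩ + (0.1709 - 0.04345i)|101⟩ + (0.1709 - 0.04345i)|110⟩ + (0.1709 - 0.04345i)|111⟩

H⊗3 gives amp(|y⟩) = (1/2√2) Σ_x (−1)^(x·y) amp(|x⟩), where x·y is the number of positions in which both x and y have a 1.
|000⟩: (-0.4171 + (-0.9005 + 0.1229i))/(2√2) = (-0.4658 + 0.04345i)
|001⟩: (-0.4171 + (-0.9005 + 0.1229i))/(2√2) = (-0.4658 + 0.04345i)
|010⟩: (-0.4171 + (-0.9005 + 0.1229i))/(2√2) = (-0.4658 + 0.04345i)
|011⟩: (-0.4171 + (-0.9005 + 0.1229i))/(2√2) = (-0.4658 + 0.04345i)
|100⟩: (-0.4171 - (-0.9005 + 0.1229i))/(2√2) = (0.1709 - 0.04345i)
|101⟩: (-0.4171 - (-0.9005 + 0.1229i))/(2√2) = (0.1709 - 0.04345i)
|110⟩: (-0.4171 - (-0.9005 + 0.1229i))/(2√2) = (0.1709 - 0.04345i)
|111⟩: (-0.4171 - (-0.9005 + 0.1229i))/(2√2) = (0.1709 - 0.04345i)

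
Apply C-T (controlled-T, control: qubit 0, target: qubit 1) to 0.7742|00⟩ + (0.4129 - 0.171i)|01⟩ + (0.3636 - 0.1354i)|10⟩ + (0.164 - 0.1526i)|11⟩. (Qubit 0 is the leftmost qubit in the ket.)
0.7742|00⟩ + (0.4129 - 0.171i)|01⟩ + (0.3636 - 0.1354i)|10⟩ + (0.2239 + 0.008061i)|11⟩

C-T leaves the control-|0⟩ kets |00⟩, |01⟩ unchanged and applies T to qubit 1 on the control-|1⟩ pair (|10⟩, |11⟩).
T = [[1, 0], [0, (1/√2 + (1/√2)i)]].
With a = amp(|10⟩) = (0.3636 - 0.1354i) and b = amp(|11⟩) = (0.164 - 0.1526i):
new amp(|10⟩) = (1)·a = (0.3636 - 0.1354i)
new amp(|11⟩) = (1/√2 + (1/√2)i)·b = (0.2239 + 0.008061i)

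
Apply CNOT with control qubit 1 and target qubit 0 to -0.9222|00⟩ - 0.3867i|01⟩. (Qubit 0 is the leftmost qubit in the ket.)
-0.9222|00⟩ - 0.3867i|11⟩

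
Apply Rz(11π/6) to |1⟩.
(-0.9659 + 0.2588i)|1⟩

Rz(11π/6) = [[e^(−iθ/2), 0], [0, e^(iθ/2)]] with e^(±iθ/2) = cos(θ/2) ± i·sin(θ/2); θ = 11π/6, cos(θ/2) ≈ -0.965926, sin(θ/2) ≈ 0.258819.
With a = amp(|0⟩) = 0 and b = amp(|1⟩) = 1:
new amp(|0⟩) = (-0.965926 - 0.258819i)·a = 0
new amp(|1⟩) = (-0.965926 + 0.258819i)·b = (-0.9659 + 0.2588i)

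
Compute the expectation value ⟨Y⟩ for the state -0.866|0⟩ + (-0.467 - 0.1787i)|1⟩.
0.3095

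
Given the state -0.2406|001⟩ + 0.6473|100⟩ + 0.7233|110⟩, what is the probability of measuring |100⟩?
0.419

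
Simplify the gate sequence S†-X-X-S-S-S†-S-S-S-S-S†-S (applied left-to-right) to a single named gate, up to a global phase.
I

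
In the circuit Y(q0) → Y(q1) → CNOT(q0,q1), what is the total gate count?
3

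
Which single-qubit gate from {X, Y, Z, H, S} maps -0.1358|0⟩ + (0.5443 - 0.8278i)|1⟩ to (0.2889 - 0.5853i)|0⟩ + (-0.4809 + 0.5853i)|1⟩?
H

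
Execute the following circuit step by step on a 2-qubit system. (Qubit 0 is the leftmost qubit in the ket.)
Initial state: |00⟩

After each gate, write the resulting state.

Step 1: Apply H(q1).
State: 1/√2|00⟩ + 1/√2|01⟩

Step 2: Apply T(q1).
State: 1/√2|00⟩ + (1/2 + (1/2)i)|01⟩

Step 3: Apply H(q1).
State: (0.8536 + (1/√8)i)|00⟩ + (0.1464 - (1/√8)i)|01⟩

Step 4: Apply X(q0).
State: (0.8536 + (1/√8)i)|10⟩ + (0.1464 - (1/√8)i)|11⟩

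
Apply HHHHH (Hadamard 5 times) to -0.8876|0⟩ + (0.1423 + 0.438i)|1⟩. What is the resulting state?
(-0.527 + 0.3097i)|0⟩ + (-0.7282 - 0.3097i)|1⟩

H² = I, so H^5 = H: a single Hadamard. With (a, b) = (-0.8876, (0.1423 + 0.438i)), H gives ((a + b)/√2, (a − b)/√2) = ((-0.527 + 0.3097i), (-0.7282 - 0.3097i)).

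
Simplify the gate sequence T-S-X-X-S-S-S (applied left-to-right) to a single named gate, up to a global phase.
T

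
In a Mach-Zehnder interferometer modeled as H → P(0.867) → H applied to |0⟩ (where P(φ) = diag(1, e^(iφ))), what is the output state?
(0.8236 + 0.3812i)|0⟩ + (0.1764 - 0.3812i)|1⟩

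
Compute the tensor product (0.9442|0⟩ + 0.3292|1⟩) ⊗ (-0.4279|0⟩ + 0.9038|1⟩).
-0.404|00⟩ + 0.8534|01⟩ - 0.1409|10⟩ + 0.2975|11⟩

amp(|b₁b₂…⟩) = product of the factor amplitudes for bits b₁, b₂, …; only kets whose every factor amplitude is nonzero survive.
|00⟩: (0.9442)(-0.4279) = -0.404
|01⟩: (0.9442)(0.9038) = 0.8534
|10⟩: (0.3292)(-0.4279) = -0.1409
|11⟩: (0.3292)(0.9038) = 0.2975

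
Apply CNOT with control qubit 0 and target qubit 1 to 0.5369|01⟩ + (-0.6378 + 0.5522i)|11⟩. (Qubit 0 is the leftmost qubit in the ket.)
0.5369|01⟩ + (-0.6378 + 0.5522i)|10⟩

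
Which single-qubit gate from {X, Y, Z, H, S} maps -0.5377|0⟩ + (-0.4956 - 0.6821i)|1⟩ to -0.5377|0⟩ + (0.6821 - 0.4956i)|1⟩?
S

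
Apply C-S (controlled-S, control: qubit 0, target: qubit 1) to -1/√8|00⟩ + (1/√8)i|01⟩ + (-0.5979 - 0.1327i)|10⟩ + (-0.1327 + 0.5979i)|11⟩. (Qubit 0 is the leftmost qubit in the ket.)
-1/√8|00⟩ + (1/√8)i|01⟩ + (-0.5979 - 0.1327i)|10⟩ + (-0.5979 - 0.1327i)|11⟩

C-S leaves the control-|0⟩ kets |00⟩, |01⟩ unchanged and applies S to qubit 1 on the control-|1⟩ pair (|10⟩, |11⟩).
S = [[1, 0], [0, i]].
With a = amp(|10⟩) = (-0.5979 - 0.1327i) and b = amp(|11⟩) = (-0.1327 + 0.5979i):
new amp(|10⟩) = (1)·a = (-0.5979 - 0.1327i)
new amp(|11⟩) = (i)·b = (-0.5979 - 0.1327i)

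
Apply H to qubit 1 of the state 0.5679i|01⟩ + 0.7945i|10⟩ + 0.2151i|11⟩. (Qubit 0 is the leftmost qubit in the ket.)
0.4016i|00⟩ - 0.4016i|01⟩ + 0.7139i|10⟩ + 0.4097i|11⟩

H on qubit 1 mixes each pair of kets that differ only in qubit 1: amplitudes (a, b) of (|…0…⟩, |…1…⟩) become ((a + b)/√2, (a − b)/√2). Kets absent from the input have amplitude 0.
(|00⟩, |01⟩): (a, b) = (0, 0.5679i) → (0.4016i, -0.4016i)
(|10⟩, |11⟩): (a, b) = (0.7945i, 0.2151i) → (0.7139i, 0.4097i)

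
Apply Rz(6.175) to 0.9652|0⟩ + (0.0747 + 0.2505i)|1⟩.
(-0.9638 - 0.05218i)|0⟩ + (-0.08813 - 0.2461i)|1⟩

Rz(6.175) = [[e^(−iθ/2), 0], [0, e^(iθ/2)]] with e^(±iθ/2) = cos(θ/2) ± i·sin(θ/2); θ = 6.175, cos(θ/2) ≈ -0.998537, sin(θ/2) ≈ 0.0540663.
With a = amp(|0⟩) = 0.9652 and b = amp(|1⟩) = (0.0747 + 0.2505i):
new amp(|0⟩) = (-0.998537 - 0.0540663i)·a = (-0.9638 - 0.05218i)
new amp(|1⟩) = (-0.998537 + 0.0540663i)·b = (-0.08813 - 0.2461i)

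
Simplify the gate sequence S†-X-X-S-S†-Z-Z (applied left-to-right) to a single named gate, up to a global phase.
S†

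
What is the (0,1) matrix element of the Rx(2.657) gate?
-0.9708i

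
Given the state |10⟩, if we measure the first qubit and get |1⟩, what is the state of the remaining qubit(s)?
|0⟩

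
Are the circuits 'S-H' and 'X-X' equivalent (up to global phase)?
No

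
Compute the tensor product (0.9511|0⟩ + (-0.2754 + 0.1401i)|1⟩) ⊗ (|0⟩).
0.9511|00⟩ + (-0.2754 + 0.1401i)|10⟩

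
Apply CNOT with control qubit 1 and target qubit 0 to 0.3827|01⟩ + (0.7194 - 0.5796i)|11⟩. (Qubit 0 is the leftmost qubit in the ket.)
(0.7194 - 0.5796i)|01⟩ + 0.3827|11⟩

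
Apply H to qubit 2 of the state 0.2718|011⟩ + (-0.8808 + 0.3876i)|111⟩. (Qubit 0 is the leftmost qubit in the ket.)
0.1922|010⟩ - 0.1922|011⟩ + (-0.6228 + 0.2741i)|110⟩ + (0.6228 - 0.2741i)|111⟩

H on qubit 2 mixes each pair of kets that differ only in qubit 2: amplitudes (a, b) of (|…0…⟩, |…1…⟩) become ((a + b)/√2, (a − b)/√2). Kets absent from the input have amplitude 0.
(|010⟩, |011⟩): (a, b) = (0, 0.2718) → (0.1922, -0.1922)
(|110⟩, |111⟩): (a, b) = (0, (-0.8808 + 0.3876i)) → ((-0.6228 + 0.2741i), (0.6228 - 0.2741i))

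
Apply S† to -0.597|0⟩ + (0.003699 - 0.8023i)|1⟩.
-0.597|0⟩ + (-0.8023 - 0.003699i)|1⟩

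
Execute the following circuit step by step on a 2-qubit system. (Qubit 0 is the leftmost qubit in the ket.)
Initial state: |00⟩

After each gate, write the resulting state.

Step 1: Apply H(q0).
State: 1/√2|00⟩ + 1/√2|10⟩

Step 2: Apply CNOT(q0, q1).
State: 1/√2|00⟩ + 1/√2|11⟩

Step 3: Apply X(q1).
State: 1/√2|01⟩ + 1/√2|10⟩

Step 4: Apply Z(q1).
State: -1/√2|01⟩ + 1/√2|10⟩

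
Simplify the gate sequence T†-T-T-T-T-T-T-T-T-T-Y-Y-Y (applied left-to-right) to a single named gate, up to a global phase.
Y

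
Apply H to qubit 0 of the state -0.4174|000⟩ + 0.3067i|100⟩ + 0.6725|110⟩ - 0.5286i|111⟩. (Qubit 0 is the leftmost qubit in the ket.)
(-0.2951 + 0.2169i)|000⟩ + 0.4755|010⟩ - 0.3738i|011⟩ + (-0.2951 - 0.2169i)|100⟩ - 0.4755|110⟩ + 0.3738i|111⟩

H on qubit 0 mixes each pair of kets that differ only in qubit 0: amplitudes (a, b) of (|…0…⟩, |…1…⟩) become ((a + b)/√2, (a − b)/√2). Kets absent from the input have amplitude 0.
(|000⟩, |100⟩): (a, b) = (-0.4174, 0.3067i) → ((-0.2951 + 0.2169i), (-0.2951 - 0.2169i))
(|010⟩, |110⟩): (a, b) = (0, 0.6725) → (0.4755, -0.4755)
(|011⟩, |111⟩): (a, b) = (0, -0.5286i) → (-0.3738i, 0.3738i)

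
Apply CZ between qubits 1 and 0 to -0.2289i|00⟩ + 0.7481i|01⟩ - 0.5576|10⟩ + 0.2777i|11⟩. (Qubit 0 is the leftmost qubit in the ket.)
-0.2289i|00⟩ + 0.7481i|01⟩ - 0.5576|10⟩ - 0.2777i|11⟩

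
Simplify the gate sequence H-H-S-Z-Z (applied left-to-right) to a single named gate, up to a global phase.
S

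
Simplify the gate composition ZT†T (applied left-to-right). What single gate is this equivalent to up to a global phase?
Z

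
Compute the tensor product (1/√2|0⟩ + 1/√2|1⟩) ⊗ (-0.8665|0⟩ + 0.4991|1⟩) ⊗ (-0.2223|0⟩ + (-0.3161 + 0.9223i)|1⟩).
0.1362|000⟩ + (0.1937 - 0.5651i)|001⟩ - 0.07845|010⟩ + (-0.1116 + 0.3255i)|011⟩ + 0.1362|100⟩ + (0.1937 - 0.5651i)|101⟩ - 0.07845|110⟩ + (-0.1116 + 0.3255i)|111⟩

amp(|b₁b₂…⟩) = product of the factor amplitudes for bits b₁, b₂, …; only kets whose every factor amplitude is nonzero survive.
|000⟩: (1/√2)(-0.8665)(-0.2223) = 0.1362
|001⟩: (1/√2)(-0.8665)(-0.3161 + 0.9223i) = (0.1937 - 0.5651i)
|010⟩: (1/√2)(0.4991)(-0.2223) = -0.07845
|011⟩: (1/√2)(0.4991)(-0.3161 + 0.9223i) = (-0.1116 + 0.3255i)
|100⟩: (1/√2)(-0.8665)(-0.2223) = 0.1362
|101⟩: (1/√2)(-0.8665)(-0.3161 + 0.9223i) = (0.1937 - 0.5651i)
|110⟩: (1/√2)(0.4991)(-0.2223) = -0.07845
|111⟩: (1/√2)(0.4991)(-0.3161 + 0.9223i) = (-0.1116 + 0.3255i)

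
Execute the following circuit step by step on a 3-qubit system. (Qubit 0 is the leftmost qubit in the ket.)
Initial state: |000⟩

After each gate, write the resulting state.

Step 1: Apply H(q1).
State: 1/√2|000⟩ + 1/√2|010⟩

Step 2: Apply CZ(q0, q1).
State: 1/√2|000⟩ + 1/√2|010⟩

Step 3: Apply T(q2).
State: 1/√2|000⟩ + 1/√2|010⟩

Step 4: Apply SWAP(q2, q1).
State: 1/√2|000⟩ + 1/√2|001⟩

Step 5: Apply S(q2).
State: 1/√2|000⟩ + (1/√2)i|001⟩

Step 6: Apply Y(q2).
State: 1/√2|000⟩ + (1/√2)i|001⟩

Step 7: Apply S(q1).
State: 1/√2|000⟩ + (1/√2)i|001⟩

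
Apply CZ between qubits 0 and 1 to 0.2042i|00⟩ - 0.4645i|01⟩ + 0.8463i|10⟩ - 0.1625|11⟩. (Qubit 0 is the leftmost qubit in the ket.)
0.2042i|00⟩ - 0.4645i|01⟩ + 0.8463i|10⟩ + 0.1625|11⟩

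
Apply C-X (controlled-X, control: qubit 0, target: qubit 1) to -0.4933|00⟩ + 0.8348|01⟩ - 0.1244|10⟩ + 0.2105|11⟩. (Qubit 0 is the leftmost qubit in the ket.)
-0.4933|00⟩ + 0.8348|01⟩ + 0.2105|10⟩ - 0.1244|11⟩

C-X leaves the control-|0⟩ kets |00⟩, |01⟩ unchanged and applies X to qubit 1 on the control-|1⟩ pair (|10⟩, |11⟩).
X = [[0, 1], [1, 0]].
With a = amp(|10⟩) = -0.1244 and b = amp(|11⟩) = 0.2105:
new amp(|10⟩) = (1)·b = 0.2105
new amp(|11⟩) = (1)·a = -0.1244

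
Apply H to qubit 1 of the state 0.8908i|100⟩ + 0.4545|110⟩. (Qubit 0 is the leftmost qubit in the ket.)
(0.3214 + 0.6299i)|100⟩ + (-0.3214 + 0.6299i)|110⟩

H on qubit 1 mixes each pair of kets that differ only in qubit 1: amplitudes (a, b) of (|…0…⟩, |…1…⟩) become ((a + b)/√2, (a − b)/√2). Kets absent from the input have amplitude 0.
(|100⟩, |110⟩): (a, b) = (0.8908i, 0.4545) → ((0.3214 + 0.6299i), (-0.3214 + 0.6299i))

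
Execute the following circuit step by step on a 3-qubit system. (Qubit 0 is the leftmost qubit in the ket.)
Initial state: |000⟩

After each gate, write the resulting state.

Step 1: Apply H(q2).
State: 1/√2|000⟩ + 1/√2|001⟩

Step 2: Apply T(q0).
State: 1/√2|000⟩ + 1/√2|001⟩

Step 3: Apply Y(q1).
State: (1/√2)i|010⟩ + (1/√2)i|011⟩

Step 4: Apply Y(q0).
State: -1/√2|110⟩ - 1/√2|111⟩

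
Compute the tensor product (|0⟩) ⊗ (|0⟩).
|00⟩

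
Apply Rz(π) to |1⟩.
i|1⟩

Rz(π) = [[e^(−iθ/2), 0], [0, e^(iθ/2)]] with e^(±iθ/2) = cos(θ/2) ± i·sin(θ/2); θ = π, cos(θ/2) ≈ 0, sin(θ/2) ≈ 1.
With a = amp(|0⟩) = 0 and b = amp(|1⟩) = 1:
new amp(|0⟩) = (-i)·a = 0
new amp(|1⟩) = (i)·b = i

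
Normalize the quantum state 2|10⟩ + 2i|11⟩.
1/√2|10⟩ + (1/√2)i|11⟩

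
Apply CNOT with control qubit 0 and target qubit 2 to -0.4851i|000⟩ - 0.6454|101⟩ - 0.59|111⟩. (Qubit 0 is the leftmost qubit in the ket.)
-0.4851i|000⟩ - 0.6454|100⟩ - 0.59|110⟩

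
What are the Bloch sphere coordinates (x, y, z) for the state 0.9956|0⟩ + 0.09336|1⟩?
(0.1859, 0, 0.9825)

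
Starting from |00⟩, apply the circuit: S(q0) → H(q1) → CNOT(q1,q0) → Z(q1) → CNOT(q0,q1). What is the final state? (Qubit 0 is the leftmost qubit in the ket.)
1/√2|00⟩ - 1/√2|10⟩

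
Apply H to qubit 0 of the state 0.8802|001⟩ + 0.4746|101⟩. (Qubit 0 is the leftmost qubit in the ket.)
0.958|001⟩ + 0.2868|101⟩

H on qubit 0 mixes each pair of kets that differ only in qubit 0: amplitudes (a, b) of (|…0…⟩, |…1…⟩) become ((a + b)/√2, (a − b)/√2). Kets absent from the input have amplitude 0.
(|001⟩, |101⟩): (a, b) = (0.8802, 0.4746) → (0.958, 0.2868)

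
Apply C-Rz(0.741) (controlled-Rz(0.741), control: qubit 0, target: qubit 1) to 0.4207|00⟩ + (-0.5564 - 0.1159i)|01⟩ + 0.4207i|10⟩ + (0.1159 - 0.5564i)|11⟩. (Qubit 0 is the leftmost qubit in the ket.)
0.4207|00⟩ + (-0.5564 - 0.1159i)|01⟩ + (0.1523 + 0.3922i)|10⟩ + (0.3095 - 0.4767i)|11⟩

C-Rz(0.741) leaves the control-|0⟩ kets |00⟩, |01⟩ unchanged and applies Rz(0.741) to qubit 1 on the control-|1⟩ pair (|10⟩, |11⟩).
Rz(0.741) = [[e^(−iθ/2), 0], [0, e^(iθ/2)]] with e^(±iθ/2) = cos(θ/2) ± i·sin(θ/2); θ = 0.741, cos(θ/2) ≈ 0.932146, sin(θ/2) ≈ 0.362082.
With a = amp(|10⟩) = 0.4207i and b = amp(|11⟩) = (0.1159 - 0.5564i):
new amp(|10⟩) = (0.932146 - 0.362082i)·a = (0.1523 + 0.3922i)
new amp(|11⟩) = (0.932146 + 0.362082i)·b = (0.3095 - 0.4767i)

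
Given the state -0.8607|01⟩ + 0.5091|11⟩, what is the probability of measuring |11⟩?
0.2592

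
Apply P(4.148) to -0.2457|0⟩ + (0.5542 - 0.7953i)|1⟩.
-0.2457|0⟩ + (-0.9684 - 0.04285i)|1⟩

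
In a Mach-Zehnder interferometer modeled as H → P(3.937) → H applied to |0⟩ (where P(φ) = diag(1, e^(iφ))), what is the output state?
(0.15 - 0.3571i)|0⟩ + (0.85 + 0.3571i)|1⟩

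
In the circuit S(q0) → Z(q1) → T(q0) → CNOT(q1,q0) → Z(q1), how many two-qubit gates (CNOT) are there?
1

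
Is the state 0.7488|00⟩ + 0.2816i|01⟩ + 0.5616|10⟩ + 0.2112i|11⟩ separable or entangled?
Separable

Writing the state as a|00⟩ + b|01⟩ + c|10⟩ + d|11⟩, it is a product state iff ad − bc = 0.
Here (a, b, c, d) = (0.7488, 0.2816i, 0.5616, 0.2112i): ad − bc = (0.7488)(0.2112i) − (0.2816i)(0.5616) = 0, so the state is separable.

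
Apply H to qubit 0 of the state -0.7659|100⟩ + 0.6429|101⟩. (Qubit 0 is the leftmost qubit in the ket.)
-0.5416|000⟩ + 0.4546|001⟩ + 0.5416|100⟩ - 0.4546|101⟩

H on qubit 0 mixes each pair of kets that differ only in qubit 0: amplitudes (a, b) of (|…0…⟩, |…1…⟩) become ((a + b)/√2, (a − b)/√2). Kets absent from the input have amplitude 0.
(|000⟩, |100⟩): (a, b) = (0, -0.7659) → (-0.5416, 0.5416)
(|001⟩, |101⟩): (a, b) = (0, 0.6429) → (0.4546, -0.4546)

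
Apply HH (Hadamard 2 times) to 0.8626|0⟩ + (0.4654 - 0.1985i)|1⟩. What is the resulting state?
0.8626|0⟩ + (0.4654 - 0.1985i)|1⟩

H² = I, so an even number of Hadamards cancels: H^2 = I and the state is unchanged.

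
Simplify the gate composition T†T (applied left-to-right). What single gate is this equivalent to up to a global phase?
I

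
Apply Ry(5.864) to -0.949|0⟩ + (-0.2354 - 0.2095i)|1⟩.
(0.9772 + 0.04359i)|0⟩ + (0.0328 + 0.2049i)|1⟩

Ry(5.864) = [[cos(θ/2), −sin(θ/2)], [sin(θ/2), cos(θ/2)]]; θ = 5.864, cos(θ/2) ≈ -0.978116, sin(θ/2) ≈ 0.208061.
With a = amp(|0⟩) = -0.949 and b = amp(|1⟩) = (-0.2354 - 0.2095i):
new amp(|0⟩) = (-0.978116)·a + (-0.208061)·b = (0.9772 + 0.04359i)
new amp(|1⟩) = (0.208061)·a + (-0.978116)·b = (0.0328 + 0.2049i)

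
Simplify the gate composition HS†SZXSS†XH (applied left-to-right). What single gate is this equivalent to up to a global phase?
X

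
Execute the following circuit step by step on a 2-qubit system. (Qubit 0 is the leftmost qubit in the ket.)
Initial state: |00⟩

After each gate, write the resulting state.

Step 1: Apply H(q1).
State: 1/√2|00⟩ + 1/√2|01⟩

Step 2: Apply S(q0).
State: 1/√2|00⟩ + 1/√2|01⟩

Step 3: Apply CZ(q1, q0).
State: 1/√2|00⟩ + 1/√2|01⟩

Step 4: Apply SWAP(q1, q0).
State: 1/√2|00⟩ + 1/√2|10⟩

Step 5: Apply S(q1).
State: 1/√2|00⟩ + 1/√2|10⟩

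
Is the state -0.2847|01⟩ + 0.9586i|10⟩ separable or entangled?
Entangled

Writing the state as a|00⟩ + b|01⟩ + c|10⟩ + d|11⟩, it is a product state iff ad − bc = 0.
Here (a, b, c, d) = (0, -0.2847, 0.9586i, 0): ad − bc = (0)(0) − (-0.2847)(0.9586i) = 0.2729i ≠ 0, so the state is entangled.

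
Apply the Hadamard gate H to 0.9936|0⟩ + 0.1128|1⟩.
0.7823|0⟩ + 0.6228|1⟩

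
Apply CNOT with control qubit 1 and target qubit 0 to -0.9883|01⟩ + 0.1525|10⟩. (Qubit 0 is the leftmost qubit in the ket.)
0.1525|10⟩ - 0.9883|11⟩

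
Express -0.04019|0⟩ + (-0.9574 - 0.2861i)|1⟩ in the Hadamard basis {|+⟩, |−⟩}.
(-0.7054 - 0.2023i)|+⟩ + (0.6486 + 0.2023i)|−⟩

With |ψ⟩ = α|0⟩ + β|1⟩, the Hadamard-basis coefficients are ⟨+|ψ⟩ = (α + β)/√2 and ⟨−|ψ⟩ = (α − β)/√2.
Here α = -0.04019, β = (-0.9574 - 0.2861i): (α + β)/√2 = (-0.7054 - 0.2023i), (α − β)/√2 = (0.6486 + 0.2023i).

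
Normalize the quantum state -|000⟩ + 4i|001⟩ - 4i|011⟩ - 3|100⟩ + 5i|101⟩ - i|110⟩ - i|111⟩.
-0.1204|000⟩ + 0.4815i|001⟩ - 0.4815i|011⟩ - 0.3612|100⟩ + 0.6019i|101⟩ - 0.1204i|110⟩ - 0.1204i|111⟩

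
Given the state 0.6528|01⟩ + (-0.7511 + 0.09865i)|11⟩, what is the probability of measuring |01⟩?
0.4261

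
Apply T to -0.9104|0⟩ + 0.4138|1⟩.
-0.9104|0⟩ + (0.2926 + 0.2926i)|1⟩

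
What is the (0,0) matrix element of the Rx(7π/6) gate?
-0.2588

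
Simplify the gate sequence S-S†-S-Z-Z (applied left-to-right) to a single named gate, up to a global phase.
S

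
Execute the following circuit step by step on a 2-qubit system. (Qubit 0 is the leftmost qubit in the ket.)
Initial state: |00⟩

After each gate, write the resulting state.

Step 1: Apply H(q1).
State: 1/√2|00⟩ + 1/√2|01⟩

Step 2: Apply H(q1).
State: |00⟩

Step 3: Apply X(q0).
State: |10⟩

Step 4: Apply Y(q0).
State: -i|00⟩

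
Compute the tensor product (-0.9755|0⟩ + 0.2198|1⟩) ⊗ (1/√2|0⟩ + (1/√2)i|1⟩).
-0.6898|00⟩ - 0.6898i|01⟩ + 0.1554|10⟩ + 0.1554i|11⟩

amp(|b₁b₂…⟩) = product of the factor amplitudes for bits b₁, b₂, …; only kets whose every factor amplitude is nonzero survive.
|00⟩: (-0.9755)(1/√2) = -0.6898
|01⟩: (-0.9755)((1/√2)i) = -0.6898i
|10⟩: (0.2198)(1/√2) = 0.1554
|11⟩: (0.2198)((1/√2)i) = 0.1554i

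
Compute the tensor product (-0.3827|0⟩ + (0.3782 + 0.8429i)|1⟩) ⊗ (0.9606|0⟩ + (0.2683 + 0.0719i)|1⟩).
-0.3676|00⟩ + (-0.1027 - 0.02752i)|01⟩ + (0.3633 + 0.8097i)|10⟩ + (0.04087 + 0.2533i)|11⟩

amp(|b₁b₂…⟩) = product of the factor amplitudes for bits b₁, b₂, …; only kets whose every factor amplitude is nonzero survive.
|00⟩: (-0.3827)(0.9606) = -0.3676
|01⟩: (-0.3827)(0.2683 + 0.0719i) = (-0.1027 - 0.02752i)
|10⟩: (0.3782 + 0.8429i)(0.9606) = (0.3633 + 0.8097i)
|11⟩: (0.3782 + 0.8429i)(0.2683 + 0.0719i) = (0.04087 + 0.2533i)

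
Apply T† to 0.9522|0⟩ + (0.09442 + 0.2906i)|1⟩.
0.9522|0⟩ + (0.2723 + 0.1387i)|1⟩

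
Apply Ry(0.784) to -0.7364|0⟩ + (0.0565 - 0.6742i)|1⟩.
(-0.7021 + 0.2576i)|0⟩ + (-0.2291 - 0.6231i)|1⟩

Ry(0.784) = [[cos(θ/2), −sin(θ/2)], [sin(θ/2), cos(θ/2)]]; θ = 0.784, cos(θ/2) ≈ 0.924147, sin(θ/2) ≈ 0.382037.
With a = amp(|0⟩) = -0.7364 and b = amp(|1⟩) = (0.0565 - 0.6742i):
new amp(|0⟩) = (0.924147)·a + (-0.382037)·b = (-0.7021 + 0.2576i)
new amp(|1⟩) = (0.382037)·a + (0.924147)·b = (-0.2291 - 0.6231i)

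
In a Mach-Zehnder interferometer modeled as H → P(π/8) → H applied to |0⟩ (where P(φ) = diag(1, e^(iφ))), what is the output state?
(0.9619 + 0.1913i)|0⟩ + (0.03806 - 0.1913i)|1⟩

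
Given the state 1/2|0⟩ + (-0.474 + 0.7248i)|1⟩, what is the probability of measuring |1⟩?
0.75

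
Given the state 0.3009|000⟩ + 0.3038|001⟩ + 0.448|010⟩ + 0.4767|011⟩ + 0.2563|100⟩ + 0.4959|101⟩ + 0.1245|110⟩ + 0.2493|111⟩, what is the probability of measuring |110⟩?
0.0155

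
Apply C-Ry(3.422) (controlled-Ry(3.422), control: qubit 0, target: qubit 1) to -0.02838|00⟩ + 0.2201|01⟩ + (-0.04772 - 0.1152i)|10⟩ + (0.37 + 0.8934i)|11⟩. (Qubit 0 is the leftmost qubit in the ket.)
-0.02838|00⟩ + 0.2201|01⟩ + (-0.3597 - 0.8685i)|10⟩ + (-0.09896 - 0.2389i)|11⟩

C-Ry(3.422) leaves the control-|0⟩ kets |00⟩, |01⟩ unchanged and applies Ry(3.422) to qubit 1 on the control-|1⟩ pair (|10⟩, |11⟩).
Ry(3.422) = [[cos(θ/2), −sin(θ/2)], [sin(θ/2), cos(θ/2)]]; θ = 3.422, cos(θ/2) ≈ -0.139745, sin(θ/2) ≈ 0.990188.
With a = amp(|10⟩) = (-0.04772 - 0.1152i) and b = amp(|11⟩) = (0.37 + 0.8934i):
new amp(|10⟩) = (-0.139745)·a + (-0.990188)·b = (-0.3597 - 0.8685i)
new amp(|11⟩) = (0.990188)·a + (-0.139745)·b = (-0.09896 - 0.2389i)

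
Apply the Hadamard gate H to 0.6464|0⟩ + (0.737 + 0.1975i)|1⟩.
(0.9782 + 0.1397i)|0⟩ + (-0.06406 - 0.1397i)|1⟩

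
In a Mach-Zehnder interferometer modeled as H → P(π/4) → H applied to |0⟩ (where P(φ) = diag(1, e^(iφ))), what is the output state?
(0.8536 + (1/√8)i)|0⟩ + (0.1464 - (1/√8)i)|1⟩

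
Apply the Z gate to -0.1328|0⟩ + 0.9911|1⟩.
-0.1328|0⟩ - 0.9911|1⟩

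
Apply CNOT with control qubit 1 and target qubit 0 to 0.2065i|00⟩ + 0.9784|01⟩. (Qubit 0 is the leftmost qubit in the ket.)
0.2065i|00⟩ + 0.9784|11⟩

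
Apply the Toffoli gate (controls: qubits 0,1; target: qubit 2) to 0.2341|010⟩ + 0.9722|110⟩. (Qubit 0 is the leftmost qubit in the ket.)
0.2341|010⟩ + 0.9722|111⟩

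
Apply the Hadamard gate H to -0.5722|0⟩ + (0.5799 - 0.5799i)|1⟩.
(0.005445 - 0.4101i)|0⟩ + (-0.8147 + 0.4101i)|1⟩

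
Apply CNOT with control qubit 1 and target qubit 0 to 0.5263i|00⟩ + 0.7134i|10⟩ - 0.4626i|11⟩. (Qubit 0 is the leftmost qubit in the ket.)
0.5263i|00⟩ - 0.4626i|01⟩ + 0.7134i|10⟩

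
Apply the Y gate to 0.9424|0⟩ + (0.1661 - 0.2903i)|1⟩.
(-0.2903 - 0.1661i)|0⟩ + 0.9424i|1⟩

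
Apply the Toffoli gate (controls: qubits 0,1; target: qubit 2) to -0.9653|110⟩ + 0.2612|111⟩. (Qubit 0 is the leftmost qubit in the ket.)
0.2612|110⟩ - 0.9653|111⟩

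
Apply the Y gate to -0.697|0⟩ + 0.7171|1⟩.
-0.7171i|0⟩ - 0.697i|1⟩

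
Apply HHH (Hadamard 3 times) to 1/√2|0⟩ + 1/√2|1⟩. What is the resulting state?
|0⟩

H² = I, so H^3 = H: a single Hadamard. With (a, b) = (1/√2, 1/√2), H gives ((a + b)/√2, (a − b)/√2) = (1, 0).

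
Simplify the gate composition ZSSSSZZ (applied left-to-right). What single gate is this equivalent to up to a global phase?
Z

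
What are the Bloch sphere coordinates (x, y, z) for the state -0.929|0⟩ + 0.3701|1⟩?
(-0.6876, 0, 0.7261)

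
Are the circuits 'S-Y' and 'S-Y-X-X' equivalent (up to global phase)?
Yes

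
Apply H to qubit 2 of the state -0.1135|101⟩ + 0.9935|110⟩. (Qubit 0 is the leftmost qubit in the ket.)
-0.08026|100⟩ + 0.08026|101⟩ + 0.7025|110⟩ + 0.7025|111⟩

H on qubit 2 mixes each pair of kets that differ only in qubit 2: amplitudes (a, b) of (|…0…⟩, |…1…⟩) become ((a + b)/√2, (a − b)/√2). Kets absent from the input have amplitude 0.
(|100⟩, |101⟩): (a, b) = (0, -0.1135) → (-0.08026, 0.08026)
(|110⟩, |111⟩): (a, b) = (0.9935, 0) → (0.7025, 0.7025)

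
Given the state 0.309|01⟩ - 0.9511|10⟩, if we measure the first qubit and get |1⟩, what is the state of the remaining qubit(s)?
-|0⟩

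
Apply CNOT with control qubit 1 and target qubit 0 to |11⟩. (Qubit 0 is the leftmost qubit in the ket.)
|01⟩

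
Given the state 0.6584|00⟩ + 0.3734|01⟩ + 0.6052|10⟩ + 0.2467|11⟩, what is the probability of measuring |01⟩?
0.1394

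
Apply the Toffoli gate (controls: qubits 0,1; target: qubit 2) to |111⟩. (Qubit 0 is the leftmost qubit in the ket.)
|110⟩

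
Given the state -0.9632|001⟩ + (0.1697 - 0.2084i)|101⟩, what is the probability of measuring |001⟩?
0.9278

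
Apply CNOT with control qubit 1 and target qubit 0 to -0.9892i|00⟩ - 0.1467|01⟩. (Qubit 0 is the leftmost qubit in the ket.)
-0.9892i|00⟩ - 0.1467|11⟩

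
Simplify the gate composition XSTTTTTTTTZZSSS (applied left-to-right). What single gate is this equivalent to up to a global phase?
X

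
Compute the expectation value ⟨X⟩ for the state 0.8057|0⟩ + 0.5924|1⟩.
0.9546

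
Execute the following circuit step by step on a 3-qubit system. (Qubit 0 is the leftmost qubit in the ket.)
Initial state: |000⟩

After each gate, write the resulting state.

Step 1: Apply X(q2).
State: |001⟩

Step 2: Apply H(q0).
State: 1/√2|001⟩ + 1/√2|101⟩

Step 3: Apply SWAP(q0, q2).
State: 1/√2|100⟩ + 1/√2|101⟩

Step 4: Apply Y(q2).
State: -(1/√2)i|100⟩ + (1/√2)i|101⟩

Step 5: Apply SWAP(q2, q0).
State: -(1/√2)i|001⟩ + (1/√2)i|101⟩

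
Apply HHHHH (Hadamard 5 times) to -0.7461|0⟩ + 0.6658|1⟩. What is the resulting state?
-0.05678|0⟩ - 0.9984|1⟩

H² = I, so H^5 = H: a single Hadamard. With (a, b) = (-0.7461, 0.6658), H gives ((a + b)/√2, (a − b)/√2) = (-0.05678, -0.9984).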